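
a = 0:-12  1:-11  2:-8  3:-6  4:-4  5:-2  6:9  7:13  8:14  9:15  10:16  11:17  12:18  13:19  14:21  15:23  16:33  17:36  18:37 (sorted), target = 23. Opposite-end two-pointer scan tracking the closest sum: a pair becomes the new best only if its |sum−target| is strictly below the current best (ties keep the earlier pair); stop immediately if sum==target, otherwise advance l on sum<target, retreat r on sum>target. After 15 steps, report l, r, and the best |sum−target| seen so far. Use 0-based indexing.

[0,18] -12+37=25 d=2 * → r--
[0,17] -12+36=24 d=1 * → r--
[0,16] -12+33=21 d=2 → l++
[1,16] -11+33=22 d=1 → l++
[2,16] -8+33=25 d=2 → r--
[2,15] -8+23=15 d=8 → l++
[3,15] -6+23=17 d=6 → l++
[4,15] -4+23=19 d=4 → l++
[5,15] -2+23=21 d=2 → l++
[6,15] 9+23=32 d=9 → r--
[6,14] 9+21=30 d=7 → r--
[6,13] 9+19=28 d=5 → r--
[6,12] 9+18=27 d=4 → r--
[6,11] 9+17=26 d=3 → r--
[6,10] 9+16=25 d=2 → r--

l=6, r=9, best |Δ|=1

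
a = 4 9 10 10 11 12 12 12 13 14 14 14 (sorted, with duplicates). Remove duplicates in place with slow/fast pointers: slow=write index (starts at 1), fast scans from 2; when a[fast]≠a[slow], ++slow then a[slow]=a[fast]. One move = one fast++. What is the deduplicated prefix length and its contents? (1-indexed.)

slow=1 fast=2: a[fast]=9≠a[slow]=4 write a[2]=9, slow++,fast++
slow=2 fast=3: a[fast]=10≠a[slow]=9 write a[3]=10, slow++,fast++
slow=3 fast=4: a[fast]=10=a[slow] dup, fast++
slow=3 fast=5: a[fast]=11≠a[slow]=10 write a[4]=11, slow++,fast++
slow=4 fast=6: a[fast]=12≠a[slow]=11 write a[5]=12, slow++,fast++
slow=5 fast=7: a[fast]=12=a[slow] dup, fast++
slow=5 fast=8: a[fast]=12=a[slow] dup, fast++
slow=5 fast=9: a[fast]=13≠a[slow]=12 write a[6]=13, slow++,fast++
slow=6 fast=10: a[fast]=14≠a[slow]=13 write a[7]=14, slow++,fast++
slow=7 fast=11: a[fast]=14=a[slow] dup, fast++
slow=7 fast=12: a[fast]=14=a[slow] dup, fast++

length 7; prefix = [4, 9, 10, 11, 12, 13, 14]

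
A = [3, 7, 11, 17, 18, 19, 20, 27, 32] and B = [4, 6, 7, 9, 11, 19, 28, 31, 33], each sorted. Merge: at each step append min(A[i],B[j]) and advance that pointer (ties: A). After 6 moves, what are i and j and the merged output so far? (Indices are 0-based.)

i=2, j=4, merged so far=[3, 4, 6, 7, 7, 9]

[i=0,j=0] A[i]=3<=B[j]=4 take 3 → i++
[i=1,j=0] A[i]=7>B[j]=4 take 4 → j++
[i=1,j=1] A[i]=7>B[j]=6 take 6 → j++
[i=1,j=2] A[i]=7<=B[j]=7 take 7 → i++
[i=2,j=2] A[i]=11>B[j]=7 take 7 → j++
[i=2,j=3] A[i]=11>B[j]=9 take 9 → j++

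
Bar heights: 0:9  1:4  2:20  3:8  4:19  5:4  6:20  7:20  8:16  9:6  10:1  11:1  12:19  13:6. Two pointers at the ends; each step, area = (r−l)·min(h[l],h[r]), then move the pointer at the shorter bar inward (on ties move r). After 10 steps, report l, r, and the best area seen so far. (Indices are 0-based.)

l=0 r=13: min(9,6)*13=78 best=78 *, r--
l=0 r=12: min(9,19)*12=108 best=108 *, l++
l=1 r=12: min(4,19)*11=44 best=108, l++
l=2 r=12: min(20,19)*10=190 best=190 *, r--
l=2 r=11: min(20,1)*9=9 best=190, r--
l=2 r=10: min(20,1)*8=8 best=190, r--
l=2 r=9: min(20,6)*7=42 best=190, r--
l=2 r=8: min(20,16)*6=96 best=190, r--
l=2 r=7: min(20,20)*5=100 best=190, r--
l=2 r=6: min(20,20)*4=80 best=190, r--

l=2, r=5, best area=190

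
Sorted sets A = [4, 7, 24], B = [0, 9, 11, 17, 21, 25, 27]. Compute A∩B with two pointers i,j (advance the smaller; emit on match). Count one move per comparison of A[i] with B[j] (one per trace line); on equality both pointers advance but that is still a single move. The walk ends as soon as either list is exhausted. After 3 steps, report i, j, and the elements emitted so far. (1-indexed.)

[i=1,j=1] 4>0 → j++
[i=1,j=2] 4<9 → i++
[i=2,j=2] 7<9 → i++

i=3, j=2, emitted=[]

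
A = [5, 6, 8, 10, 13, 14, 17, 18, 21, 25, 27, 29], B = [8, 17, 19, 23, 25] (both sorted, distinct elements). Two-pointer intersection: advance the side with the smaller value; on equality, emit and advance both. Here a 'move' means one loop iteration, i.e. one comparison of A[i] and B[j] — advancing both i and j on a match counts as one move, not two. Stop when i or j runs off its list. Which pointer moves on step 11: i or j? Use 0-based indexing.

i=0 j=0: 5<8, i++
i=1 j=0: 6<8, i++
i=2 j=0: 8==8 emit, i++,j++
i=3 j=1: 10<17, i++
i=4 j=1: 13<17, i++
i=5 j=1: 14<17, i++
i=6 j=1: 17==17 emit, i++,j++
i=7 j=2: 18<19, i++
i=8 j=2: 21>19, j++
i=8 j=3: 21<23, i++
i=9 j=3: 25>23, j++

j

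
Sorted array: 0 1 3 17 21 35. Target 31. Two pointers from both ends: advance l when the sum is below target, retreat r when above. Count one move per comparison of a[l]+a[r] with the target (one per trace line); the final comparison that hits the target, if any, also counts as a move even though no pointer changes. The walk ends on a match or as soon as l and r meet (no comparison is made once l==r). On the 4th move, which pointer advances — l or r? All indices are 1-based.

l

[1,6] 0+35=35 >31 → r--
[1,5] 0+21=21 <31 → l++
[2,5] 1+21=22 <31 → l++
[3,5] 3+21=24 <31 → l++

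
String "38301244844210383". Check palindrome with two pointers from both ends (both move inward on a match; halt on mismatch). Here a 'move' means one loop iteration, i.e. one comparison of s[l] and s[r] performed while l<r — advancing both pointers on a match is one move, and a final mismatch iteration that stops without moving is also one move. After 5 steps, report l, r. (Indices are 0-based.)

l=0 r=16: '3'=='3', l++,r--
l=1 r=15: '8'=='8', l++,r--
l=2 r=14: '3'=='3', l++,r--
l=3 r=13: '0'=='0', l++,r--
l=4 r=12: '1'=='1', l++,r--

l=5, r=11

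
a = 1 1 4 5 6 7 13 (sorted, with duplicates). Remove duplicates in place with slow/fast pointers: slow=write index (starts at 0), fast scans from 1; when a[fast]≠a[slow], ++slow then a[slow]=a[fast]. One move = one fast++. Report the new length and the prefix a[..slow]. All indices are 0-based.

(s=0,f=1) a[fast]=1=a[slow] dup → fast++
(s=0,f=2) a[fast]=4≠a[slow]=1 write a[1]=4 → slow++,fast++
(s=1,f=3) a[fast]=5≠a[slow]=4 write a[2]=5 → slow++,fast++
(s=2,f=4) a[fast]=6≠a[slow]=5 write a[3]=6 → slow++,fast++
(s=3,f=5) a[fast]=7≠a[slow]=6 write a[4]=7 → slow++,fast++
(s=4,f=6) a[fast]=13≠a[slow]=7 write a[5]=13 → slow++,fast++

length 6; prefix = [1, 4, 5, 6, 7, 13]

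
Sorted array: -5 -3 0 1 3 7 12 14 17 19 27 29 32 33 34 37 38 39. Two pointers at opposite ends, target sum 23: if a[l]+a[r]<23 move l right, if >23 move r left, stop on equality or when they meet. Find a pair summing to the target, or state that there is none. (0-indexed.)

no pair

[0,17] -5+39=34 >23 → r--
[0,16] -5+38=33 >23 → r--
[0,15] -5+37=32 >23 → r--
[0,14] -5+34=29 >23 → r--
[0,13] -5+33=28 >23 → r--
[0,12] -5+32=27 >23 → r--
[0,11] -5+29=24 >23 → r--
[0,10] -5+27=22 <23 → l++
[1,10] -3+27=24 >23 → r--
[1,9] -3+19=16 <23 → l++
[2,9] 0+19=19 <23 → l++
[3,9] 1+19=20 <23 → l++
[4,9] 3+19=22 <23 → l++
[5,9] 7+19=26 >23 → r--
[5,8] 7+17=24 >23 → r--
[5,7] 7+14=21 <23 → l++
[6,7] 12+14=26 >23 → r--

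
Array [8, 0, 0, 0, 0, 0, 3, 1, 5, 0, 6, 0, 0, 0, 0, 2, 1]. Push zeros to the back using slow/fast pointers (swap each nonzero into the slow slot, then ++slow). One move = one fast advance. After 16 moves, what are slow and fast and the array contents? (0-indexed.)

slow=0 fast=0: a[fast]=8≠0 swap→a[0]=8, slow++,fast++
slow=1 fast=1: a[fast]=0, fast++
slow=1 fast=2: a[fast]=0, fast++
slow=1 fast=3: a[fast]=0, fast++
slow=1 fast=4: a[fast]=0, fast++
slow=1 fast=5: a[fast]=0, fast++
slow=1 fast=6: a[fast]=3≠0 swap→a[1]=3, slow++,fast++
slow=2 fast=7: a[fast]=1≠0 swap→a[2]=1, slow++,fast++
slow=3 fast=8: a[fast]=5≠0 swap→a[3]=5, slow++,fast++
slow=4 fast=9: a[fast]=0, fast++
slow=4 fast=10: a[fast]=6≠0 swap→a[4]=6, slow++,fast++
slow=5 fast=11: a[fast]=0, fast++
slow=5 fast=12: a[fast]=0, fast++
slow=5 fast=13: a[fast]=0, fast++
slow=5 fast=14: a[fast]=0, fast++
slow=5 fast=15: a[fast]=2≠0 swap→a[5]=2, slow++,fast++

slow=6, fast=16, a=[8, 3, 1, 5, 6, 2, 0, 0, 0, 0, 0, 0, 0, 0, 0, 0, 1]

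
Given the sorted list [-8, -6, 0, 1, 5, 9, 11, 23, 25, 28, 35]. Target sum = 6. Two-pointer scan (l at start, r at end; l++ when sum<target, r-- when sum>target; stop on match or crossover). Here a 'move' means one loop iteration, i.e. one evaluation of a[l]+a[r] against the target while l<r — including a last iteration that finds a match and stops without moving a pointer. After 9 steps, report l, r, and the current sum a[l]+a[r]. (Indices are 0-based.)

l=3, r=4, sum=6

l=0 r=10: -8+35=27 >6, r--
l=0 r=9: -8+28=20 >6, r--
l=0 r=8: -8+25=17 >6, r--
l=0 r=7: -8+23=15 >6, r--
l=0 r=6: -8+11=3 <6, l++
l=1 r=6: -6+11=5 <6, l++
l=2 r=6: 0+11=11 >6, r--
l=2 r=5: 0+9=9 >6, r--
l=2 r=4: 0+5=5 <6, l++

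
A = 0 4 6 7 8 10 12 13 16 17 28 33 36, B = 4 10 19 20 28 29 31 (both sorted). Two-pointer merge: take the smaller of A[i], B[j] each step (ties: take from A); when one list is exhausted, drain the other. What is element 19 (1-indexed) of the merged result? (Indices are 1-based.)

[i=1,j=1] A[i]=0<=B[j]=4 take 0 → i++
[i=2,j=1] A[i]=4<=B[j]=4 take 4 → i++
[i=3,j=1] A[i]=6>B[j]=4 take 4 → j++
[i=3,j=2] A[i]=6<=B[j]=10 take 6 → i++
[i=4,j=2] A[i]=7<=B[j]=10 take 7 → i++
[i=5,j=2] A[i]=8<=B[j]=10 take 8 → i++
[i=6,j=2] A[i]=10<=B[j]=10 take 10 → i++
[i=7,j=2] A[i]=12>B[j]=10 take 10 → j++
[i=7,j=3] A[i]=12<=B[j]=19 take 12 → i++
[i=8,j=3] A[i]=13<=B[j]=19 take 13 → i++
[i=9,j=3] A[i]=16<=B[j]=19 take 16 → i++
[i=10,j=3] A[i]=17<=B[j]=19 take 17 → i++
[i=11,j=3] A[i]=28>B[j]=19 take 19 → j++
[i=11,j=4] A[i]=28>B[j]=20 take 20 → j++
[i=11,j=5] A[i]=28<=B[j]=28 take 28 → i++
[i=12,j=5] A[i]=33>B[j]=28 take 28 → j++
[i=12,j=6] A[i]=33>B[j]=29 take 29 → j++
[i=12,j=7] A[i]=33>B[j]=31 take 31 → j++
[i=12,j=8] B done, take A[i]=33 → i++
[i=13,j=8] B done, take A[i]=36 → i++

merged[19] = 33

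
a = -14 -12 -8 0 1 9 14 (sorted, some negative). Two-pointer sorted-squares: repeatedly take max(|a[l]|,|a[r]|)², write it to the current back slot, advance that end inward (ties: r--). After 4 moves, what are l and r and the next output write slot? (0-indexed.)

l=0 r=6: |-14|<=|14| out[6]=196, r--
l=0 r=5: |-14|>|9| out[5]=196, l++
l=1 r=5: |-12|>|9| out[4]=144, l++
l=2 r=5: |-8|<=|9| out[3]=81, r--

l=2, r=4, next write slot=2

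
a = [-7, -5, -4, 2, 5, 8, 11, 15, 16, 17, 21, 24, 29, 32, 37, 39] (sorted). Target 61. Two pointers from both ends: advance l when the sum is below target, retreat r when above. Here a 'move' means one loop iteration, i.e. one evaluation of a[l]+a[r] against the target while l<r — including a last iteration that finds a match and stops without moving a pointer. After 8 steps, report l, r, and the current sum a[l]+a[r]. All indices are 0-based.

[0,15] -7+39=32 <61 → l++
[1,15] -5+39=34 <61 → l++
[2,15] -4+39=35 <61 → l++
[3,15] 2+39=41 <61 → l++
[4,15] 5+39=44 <61 → l++
[5,15] 8+39=47 <61 → l++
[6,15] 11+39=50 <61 → l++
[7,15] 15+39=54 <61 → l++

l=8, r=15, sum=55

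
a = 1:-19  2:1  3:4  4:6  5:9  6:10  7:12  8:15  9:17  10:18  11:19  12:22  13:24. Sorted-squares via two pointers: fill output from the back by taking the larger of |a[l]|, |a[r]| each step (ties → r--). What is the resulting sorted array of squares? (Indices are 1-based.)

[1, 16, 36, 81, 100, 144, 225, 289, 324, 361, 361, 484, 576]

l=1 r=13: |-19|<=|24| out[13]=576, r--
l=1 r=12: |-19|<=|22| out[12]=484, r--
l=1 r=11: |-19|<=|19| out[11]=361, r--
l=1 r=10: |-19|>|18| out[10]=361, l++
l=2 r=10: |1|<=|18| out[9]=324, r--
l=2 r=9: |1|<=|17| out[8]=289, r--
l=2 r=8: |1|<=|15| out[7]=225, r--
l=2 r=7: |1|<=|12| out[6]=144, r--
l=2 r=6: |1|<=|10| out[5]=100, r--
l=2 r=5: |1|<=|9| out[4]=81, r--
l=2 r=4: |1|<=|6| out[3]=36, r--
l=2 r=3: |1|<=|4| out[2]=16, r--
l=2 r=2: |1|<=|1| out[1]=1, r--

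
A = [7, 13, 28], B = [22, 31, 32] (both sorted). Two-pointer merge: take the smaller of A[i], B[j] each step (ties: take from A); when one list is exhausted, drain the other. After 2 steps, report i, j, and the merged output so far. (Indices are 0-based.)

i=2, j=0, merged so far=[7, 13]

[i=0,j=0] A[i]=7<=B[j]=22 take 7 → i++
[i=1,j=0] A[i]=13<=B[j]=22 take 13 → i++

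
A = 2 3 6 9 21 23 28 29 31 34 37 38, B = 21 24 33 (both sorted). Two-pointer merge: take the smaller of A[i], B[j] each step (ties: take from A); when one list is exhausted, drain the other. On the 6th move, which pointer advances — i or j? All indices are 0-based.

[i=0,j=0] A[i]=2<=B[j]=21 take 2 → i++
[i=1,j=0] A[i]=3<=B[j]=21 take 3 → i++
[i=2,j=0] A[i]=6<=B[j]=21 take 6 → i++
[i=3,j=0] A[i]=9<=B[j]=21 take 9 → i++
[i=4,j=0] A[i]=21<=B[j]=21 take 21 → i++
[i=5,j=0] A[i]=23>B[j]=21 take 21 → j++

j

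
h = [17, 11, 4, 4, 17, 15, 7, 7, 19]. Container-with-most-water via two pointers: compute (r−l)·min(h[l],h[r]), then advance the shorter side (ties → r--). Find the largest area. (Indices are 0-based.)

l=0 r=8: min(17,19)*8=136 best=136 *, l++
l=1 r=8: min(11,19)*7=77 best=136, l++
l=2 r=8: min(4,19)*6=24 best=136, l++
l=3 r=8: min(4,19)*5=20 best=136, l++
l=4 r=8: min(17,19)*4=68 best=136, l++
l=5 r=8: min(15,19)*3=45 best=136, l++
l=6 r=8: min(7,19)*2=14 best=136, l++
l=7 r=8: min(7,19)*1=7 best=136, l++

max area = 136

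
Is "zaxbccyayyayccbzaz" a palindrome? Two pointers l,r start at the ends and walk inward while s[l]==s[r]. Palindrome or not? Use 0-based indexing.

[0,17] 'z'=='z' → l++,r--
[1,16] 'a'=='a' → l++,r--
[2,15] 'x'!='z' → stop

not a palindrome (mismatch at 2,15)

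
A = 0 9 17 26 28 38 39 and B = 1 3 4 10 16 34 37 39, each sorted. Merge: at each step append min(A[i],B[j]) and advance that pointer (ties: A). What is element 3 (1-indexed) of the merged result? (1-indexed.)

merged[3] = 3

[i=1,j=1] A[i]=0<=B[j]=1 take 0 → i++
[i=2,j=1] A[i]=9>B[j]=1 take 1 → j++
[i=2,j=2] A[i]=9>B[j]=3 take 3 → j++
[i=2,j=3] A[i]=9>B[j]=4 take 4 → j++
[i=2,j=4] A[i]=9<=B[j]=10 take 9 → i++
[i=3,j=4] A[i]=17>B[j]=10 take 10 → j++
[i=3,j=5] A[i]=17>B[j]=16 take 16 → j++
[i=3,j=6] A[i]=17<=B[j]=34 take 17 → i++
[i=4,j=6] A[i]=26<=B[j]=34 take 26 → i++
[i=5,j=6] A[i]=28<=B[j]=34 take 28 → i++
[i=6,j=6] A[i]=38>B[j]=34 take 34 → j++
[i=6,j=7] A[i]=38>B[j]=37 take 37 → j++
[i=6,j=8] A[i]=38<=B[j]=39 take 38 → i++
[i=7,j=8] A[i]=39<=B[j]=39 take 39 → i++
[i=8,j=8] A done, take B[j]=39 → j++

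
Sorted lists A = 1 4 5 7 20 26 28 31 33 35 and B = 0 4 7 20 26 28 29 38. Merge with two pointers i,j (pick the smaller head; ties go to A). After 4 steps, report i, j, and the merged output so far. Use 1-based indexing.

i=3, j=3, merged so far=[0, 1, 4, 4]

i=1 j=1: A[i]=1>B[j]=0 take 0, j++
i=1 j=2: A[i]=1<=B[j]=4 take 1, i++
i=2 j=2: A[i]=4<=B[j]=4 take 4, i++
i=3 j=2: A[i]=5>B[j]=4 take 4, j++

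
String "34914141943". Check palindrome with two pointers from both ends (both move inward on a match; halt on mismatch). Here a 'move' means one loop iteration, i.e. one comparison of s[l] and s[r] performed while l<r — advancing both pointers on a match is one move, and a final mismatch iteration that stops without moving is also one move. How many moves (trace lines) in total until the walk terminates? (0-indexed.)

5 moves

[0,10] '3'=='3' → l++,r--
[1,9] '4'=='4' → l++,r--
[2,8] '9'=='9' → l++,r--
[3,7] '1'=='1' → l++,r--
[4,6] '4'=='4' → l++,r--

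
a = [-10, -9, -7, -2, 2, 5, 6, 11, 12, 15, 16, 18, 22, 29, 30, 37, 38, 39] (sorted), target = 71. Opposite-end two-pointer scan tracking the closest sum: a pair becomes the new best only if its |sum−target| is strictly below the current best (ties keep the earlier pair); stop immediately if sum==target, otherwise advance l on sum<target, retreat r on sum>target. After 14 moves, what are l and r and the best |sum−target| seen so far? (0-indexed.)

[0,17] -10+39=29 d=42 * → l++
[1,17] -9+39=30 d=41 * → l++
[2,17] -7+39=32 d=39 * → l++
[3,17] -2+39=37 d=34 * → l++
[4,17] 2+39=41 d=30 * → l++
[5,17] 5+39=44 d=27 * → l++
[6,17] 6+39=45 d=26 * → l++
[7,17] 11+39=50 d=21 * → l++
[8,17] 12+39=51 d=20 * → l++
[9,17] 15+39=54 d=17 * → l++
[10,17] 16+39=55 d=16 * → l++
[11,17] 18+39=57 d=14 * → l++
[12,17] 22+39=61 d=10 * → l++
[13,17] 29+39=68 d=3 * → l++

l=14, r=17, best |Δ|=3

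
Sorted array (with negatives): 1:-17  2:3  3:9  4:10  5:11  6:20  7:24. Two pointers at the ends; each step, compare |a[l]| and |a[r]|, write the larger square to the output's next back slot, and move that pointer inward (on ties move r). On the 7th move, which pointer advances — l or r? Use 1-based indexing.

r

[1,7] |-17|<=|24| out[7]=576 → r--
[1,6] |-17|<=|20| out[6]=400 → r--
[1,5] |-17|>|11| out[5]=289 → l++
[2,5] |3|<=|11| out[4]=121 → r--
[2,4] |3|<=|10| out[3]=100 → r--
[2,3] |3|<=|9| out[2]=81 → r--
[2,2] |3|<=|3| out[1]=9 → r--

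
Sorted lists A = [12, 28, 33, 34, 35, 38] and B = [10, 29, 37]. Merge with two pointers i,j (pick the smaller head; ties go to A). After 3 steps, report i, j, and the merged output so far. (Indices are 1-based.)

i=3, j=2, merged so far=[10, 12, 28]

[i=1,j=1] A[i]=12>B[j]=10 take 10 → j++
[i=1,j=2] A[i]=12<=B[j]=29 take 12 → i++
[i=2,j=2] A[i]=28<=B[j]=29 take 28 → i++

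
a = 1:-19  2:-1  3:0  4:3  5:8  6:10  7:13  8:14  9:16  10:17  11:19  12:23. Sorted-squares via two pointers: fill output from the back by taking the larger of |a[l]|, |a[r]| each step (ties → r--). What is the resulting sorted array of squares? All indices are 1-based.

[0, 1, 9, 64, 100, 169, 196, 256, 289, 361, 361, 529]

[1,12] |-19|<=|23| out[12]=529 → r--
[1,11] |-19|<=|19| out[11]=361 → r--
[1,10] |-19|>|17| out[10]=361 → l++
[2,10] |-1|<=|17| out[9]=289 → r--
[2,9] |-1|<=|16| out[8]=256 → r--
[2,8] |-1|<=|14| out[7]=196 → r--
[2,7] |-1|<=|13| out[6]=169 → r--
[2,6] |-1|<=|10| out[5]=100 → r--
[2,5] |-1|<=|8| out[4]=64 → r--
[2,4] |-1|<=|3| out[3]=9 → r--
[2,3] |-1|>|0| out[2]=1 → l++
[3,3] |0|<=|0| out[1]=0 → r--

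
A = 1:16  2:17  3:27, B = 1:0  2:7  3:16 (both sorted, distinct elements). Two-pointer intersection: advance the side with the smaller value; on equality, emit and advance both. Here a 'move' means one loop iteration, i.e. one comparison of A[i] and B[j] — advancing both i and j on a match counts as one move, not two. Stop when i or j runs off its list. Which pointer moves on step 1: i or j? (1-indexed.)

[i=1,j=1] 16>0 → j++

j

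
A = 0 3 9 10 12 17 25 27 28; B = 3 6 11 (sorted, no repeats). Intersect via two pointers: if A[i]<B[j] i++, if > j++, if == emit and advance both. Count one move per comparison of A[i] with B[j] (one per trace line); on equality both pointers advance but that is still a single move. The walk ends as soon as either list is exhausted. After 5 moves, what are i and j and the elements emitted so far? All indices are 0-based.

[i=0,j=0] 0<3 → i++
[i=1,j=0] 3==3 emit → i++,j++
[i=2,j=1] 9>6 → j++
[i=2,j=2] 9<11 → i++
[i=3,j=2] 10<11 → i++

i=4, j=2, emitted=[3]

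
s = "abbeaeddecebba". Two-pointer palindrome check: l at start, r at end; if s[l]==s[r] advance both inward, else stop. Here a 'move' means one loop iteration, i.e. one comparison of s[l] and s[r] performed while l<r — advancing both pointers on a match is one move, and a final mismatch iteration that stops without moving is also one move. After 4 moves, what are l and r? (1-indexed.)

l=5, r=10

[1,14] 'a'=='a' → l++,r--
[2,13] 'b'=='b' → l++,r--
[3,12] 'b'=='b' → l++,r--
[4,11] 'e'=='e' → l++,r--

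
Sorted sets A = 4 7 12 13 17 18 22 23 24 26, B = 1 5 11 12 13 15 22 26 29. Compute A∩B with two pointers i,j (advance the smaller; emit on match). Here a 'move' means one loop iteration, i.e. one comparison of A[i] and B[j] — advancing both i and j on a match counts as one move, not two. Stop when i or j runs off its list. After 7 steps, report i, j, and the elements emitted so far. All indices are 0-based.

i=0 j=0: 4>1, j++
i=0 j=1: 4<5, i++
i=1 j=1: 7>5, j++
i=1 j=2: 7<11, i++
i=2 j=2: 12>11, j++
i=2 j=3: 12==12 emit, i++,j++
i=3 j=4: 13==13 emit, i++,j++

i=4, j=5, emitted=[12, 13]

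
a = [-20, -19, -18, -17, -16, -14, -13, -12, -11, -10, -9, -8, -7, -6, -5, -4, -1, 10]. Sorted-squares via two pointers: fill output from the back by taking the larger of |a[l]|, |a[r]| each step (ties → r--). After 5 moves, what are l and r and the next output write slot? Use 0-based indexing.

[0,17] |-20|>|10| out[17]=400 → l++
[1,17] |-19|>|10| out[16]=361 → l++
[2,17] |-18|>|10| out[15]=324 → l++
[3,17] |-17|>|10| out[14]=289 → l++
[4,17] |-16|>|10| out[13]=256 → l++

l=5, r=17, next write slot=12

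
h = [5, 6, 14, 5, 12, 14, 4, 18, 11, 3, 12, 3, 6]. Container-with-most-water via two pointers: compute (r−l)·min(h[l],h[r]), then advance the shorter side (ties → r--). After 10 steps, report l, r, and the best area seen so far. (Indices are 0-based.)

[0,12] min(5,6)*12=60 best=60 * → l++
[1,12] min(6,6)*11=66 best=66 * → r--
[1,11] min(6,3)*10=30 best=66 → r--
[1,10] min(6,12)*9=54 best=66 → l++
[2,10] min(14,12)*8=96 best=96 * → r--
[2,9] min(14,3)*7=21 best=96 → r--
[2,8] min(14,11)*6=66 best=96 → r--
[2,7] min(14,18)*5=70 best=96 → l++
[3,7] min(5,18)*4=20 best=96 → l++
[4,7] min(12,18)*3=36 best=96 → l++

l=5, r=7, best area=96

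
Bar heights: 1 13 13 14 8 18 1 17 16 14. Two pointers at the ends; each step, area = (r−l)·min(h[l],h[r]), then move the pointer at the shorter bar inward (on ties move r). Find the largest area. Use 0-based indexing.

max area = 104

[0,9] min(1,14)*9=9 best=9 * → l++
[1,9] min(13,14)*8=104 best=104 * → l++
[2,9] min(13,14)*7=91 best=104 → l++
[3,9] min(14,14)*6=84 best=104 → r--
[3,8] min(14,16)*5=70 best=104 → l++
[4,8] min(8,16)*4=32 best=104 → l++
[5,8] min(18,16)*3=48 best=104 → r--
[5,7] min(18,17)*2=34 best=104 → r--
[5,6] min(18,1)*1=1 best=104 → r--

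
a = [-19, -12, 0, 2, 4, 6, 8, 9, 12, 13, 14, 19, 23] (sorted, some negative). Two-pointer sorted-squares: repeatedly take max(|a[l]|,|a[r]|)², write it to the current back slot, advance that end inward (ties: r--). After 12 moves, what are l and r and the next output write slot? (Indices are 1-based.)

l=3, r=3, next write slot=1

l=1 r=13: |-19|<=|23| out[13]=529, r--
l=1 r=12: |-19|<=|19| out[12]=361, r--
l=1 r=11: |-19|>|14| out[11]=361, l++
l=2 r=11: |-12|<=|14| out[10]=196, r--
l=2 r=10: |-12|<=|13| out[9]=169, r--
l=2 r=9: |-12|<=|12| out[8]=144, r--
l=2 r=8: |-12|>|9| out[7]=144, l++
l=3 r=8: |0|<=|9| out[6]=81, r--
l=3 r=7: |0|<=|8| out[5]=64, r--
l=3 r=6: |0|<=|6| out[4]=36, r--
l=3 r=5: |0|<=|4| out[3]=16, r--
l=3 r=4: |0|<=|2| out[2]=4, r--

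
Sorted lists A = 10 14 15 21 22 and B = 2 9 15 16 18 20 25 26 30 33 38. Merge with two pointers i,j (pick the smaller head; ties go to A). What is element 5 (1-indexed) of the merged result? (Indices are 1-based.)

merged[5] = 15

i=1 j=1: A[i]=10>B[j]=2 take 2, j++
i=1 j=2: A[i]=10>B[j]=9 take 9, j++
i=1 j=3: A[i]=10<=B[j]=15 take 10, i++
i=2 j=3: A[i]=14<=B[j]=15 take 14, i++
i=3 j=3: A[i]=15<=B[j]=15 take 15, i++
i=4 j=3: A[i]=21>B[j]=15 take 15, j++
i=4 j=4: A[i]=21>B[j]=16 take 16, j++
i=4 j=5: A[i]=21>B[j]=18 take 18, j++
i=4 j=6: A[i]=21>B[j]=20 take 20, j++
i=4 j=7: A[i]=21<=B[j]=25 take 21, i++
i=5 j=7: A[i]=22<=B[j]=25 take 22, i++
i=6 j=7: A done, take B[j]=25, j++
i=6 j=8: A done, take B[j]=26, j++
i=6 j=9: A done, take B[j]=30, j++
i=6 j=10: A done, take B[j]=33, j++
i=6 j=11: A done, take B[j]=38, j++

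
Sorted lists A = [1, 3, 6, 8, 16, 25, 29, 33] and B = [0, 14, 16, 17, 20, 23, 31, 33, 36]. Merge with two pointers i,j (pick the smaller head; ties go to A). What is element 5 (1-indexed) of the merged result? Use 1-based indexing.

[i=1,j=1] A[i]=1>B[j]=0 take 0 → j++
[i=1,j=2] A[i]=1<=B[j]=14 take 1 → i++
[i=2,j=2] A[i]=3<=B[j]=14 take 3 → i++
[i=3,j=2] A[i]=6<=B[j]=14 take 6 → i++
[i=4,j=2] A[i]=8<=B[j]=14 take 8 → i++
[i=5,j=2] A[i]=16>B[j]=14 take 14 → j++
[i=5,j=3] A[i]=16<=B[j]=16 take 16 → i++
[i=6,j=3] A[i]=25>B[j]=16 take 16 → j++
[i=6,j=4] A[i]=25>B[j]=17 take 17 → j++
[i=6,j=5] A[i]=25>B[j]=20 take 20 → j++
[i=6,j=6] A[i]=25>B[j]=23 take 23 → j++
[i=6,j=7] A[i]=25<=B[j]=31 take 25 → i++
[i=7,j=7] A[i]=29<=B[j]=31 take 29 → i++
[i=8,j=7] A[i]=33>B[j]=31 take 31 → j++
[i=8,j=8] A[i]=33<=B[j]=33 take 33 → i++
[i=9,j=8] A done, take B[j]=33 → j++
[i=9,j=9] A done, take B[j]=36 → j++

merged[5] = 8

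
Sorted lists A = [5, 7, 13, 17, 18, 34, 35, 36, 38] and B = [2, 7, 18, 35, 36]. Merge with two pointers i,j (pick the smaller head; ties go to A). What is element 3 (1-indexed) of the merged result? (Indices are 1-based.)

i=1 j=1: A[i]=5>B[j]=2 take 2, j++
i=1 j=2: A[i]=5<=B[j]=7 take 5, i++
i=2 j=2: A[i]=7<=B[j]=7 take 7, i++
i=3 j=2: A[i]=13>B[j]=7 take 7, j++
i=3 j=3: A[i]=13<=B[j]=18 take 13, i++
i=4 j=3: A[i]=17<=B[j]=18 take 17, i++
i=5 j=3: A[i]=18<=B[j]=18 take 18, i++
i=6 j=3: A[i]=34>B[j]=18 take 18, j++
i=6 j=4: A[i]=34<=B[j]=35 take 34, i++
i=7 j=4: A[i]=35<=B[j]=35 take 35, i++
i=8 j=4: A[i]=36>B[j]=35 take 35, j++
i=8 j=5: A[i]=36<=B[j]=36 take 36, i++
i=9 j=5: A[i]=38>B[j]=36 take 36, j++
i=9 j=6: B done, take A[i]=38, i++

merged[3] = 7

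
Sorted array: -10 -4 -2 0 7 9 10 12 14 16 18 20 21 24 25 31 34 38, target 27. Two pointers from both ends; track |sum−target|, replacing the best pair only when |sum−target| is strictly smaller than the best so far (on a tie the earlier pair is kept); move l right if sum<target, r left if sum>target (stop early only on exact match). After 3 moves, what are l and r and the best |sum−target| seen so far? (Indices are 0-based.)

[0,17] -10+38=28 d=1 * → r--
[0,16] -10+34=24 d=3 → l++
[1,16] -4+34=30 d=3 → r--

l=1, r=15, best |Δ|=1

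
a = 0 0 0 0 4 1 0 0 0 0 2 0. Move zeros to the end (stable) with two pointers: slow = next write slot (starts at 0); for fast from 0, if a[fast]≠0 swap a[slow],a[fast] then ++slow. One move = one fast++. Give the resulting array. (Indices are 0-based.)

(s=0,f=0) a[fast]=0 → fast++
(s=0,f=1) a[fast]=0 → fast++
(s=0,f=2) a[fast]=0 → fast++
(s=0,f=3) a[fast]=0 → fast++
(s=0,f=4) a[fast]=4≠0 swap→a[0]=4 → slow++,fast++
(s=1,f=5) a[fast]=1≠0 swap→a[1]=1 → slow++,fast++
(s=2,f=6) a[fast]=0 → fast++
(s=2,f=7) a[fast]=0 → fast++
(s=2,f=8) a[fast]=0 → fast++
(s=2,f=9) a[fast]=0 → fast++
(s=2,f=10) a[fast]=2≠0 swap→a[2]=2 → slow++,fast++
(s=3,f=11) a[fast]=0 → fast++

[4, 1, 2, 0, 0, 0, 0, 0, 0, 0, 0, 0]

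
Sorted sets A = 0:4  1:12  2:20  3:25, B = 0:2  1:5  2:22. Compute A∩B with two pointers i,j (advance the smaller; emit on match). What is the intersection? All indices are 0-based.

intersection = []

[i=0,j=0] 4>2 → j++
[i=0,j=1] 4<5 → i++
[i=1,j=1] 12>5 → j++
[i=1,j=2] 12<22 → i++
[i=2,j=2] 20<22 → i++
[i=3,j=2] 25>22 → j++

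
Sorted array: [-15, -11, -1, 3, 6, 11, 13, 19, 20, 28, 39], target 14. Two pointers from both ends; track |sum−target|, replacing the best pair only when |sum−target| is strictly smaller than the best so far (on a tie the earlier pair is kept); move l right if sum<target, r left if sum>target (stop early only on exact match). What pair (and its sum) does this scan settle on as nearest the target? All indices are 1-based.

pair (3, 11) with sum 14 (|Δ|=0)

l=1 r=11: -15+39=24 d=10 *, r--
l=1 r=10: -15+28=13 d=1 *, l++
l=2 r=10: -11+28=17 d=3, r--
l=2 r=9: -11+20=9 d=5, l++
l=3 r=9: -1+20=19 d=5, r--
l=3 r=8: -1+19=18 d=4, r--
l=3 r=7: -1+13=12 d=2, l++
l=4 r=7: 3+13=16 d=2, r--
l=4 r=6: 3+11=14 d=0 *, stop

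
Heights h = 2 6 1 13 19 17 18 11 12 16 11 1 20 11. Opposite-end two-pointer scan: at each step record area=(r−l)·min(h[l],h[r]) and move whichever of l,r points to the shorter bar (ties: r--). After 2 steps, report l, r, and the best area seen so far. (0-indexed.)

l=2, r=13, best area=72

l=0 r=13: min(2,11)*13=26 best=26 *, l++
l=1 r=13: min(6,11)*12=72 best=72 *, l++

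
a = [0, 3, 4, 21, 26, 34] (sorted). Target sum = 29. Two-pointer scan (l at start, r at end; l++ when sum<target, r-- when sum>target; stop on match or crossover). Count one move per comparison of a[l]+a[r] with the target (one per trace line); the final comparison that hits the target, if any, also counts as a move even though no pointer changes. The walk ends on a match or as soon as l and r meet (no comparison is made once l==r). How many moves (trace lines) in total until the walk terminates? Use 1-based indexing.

l=1 r=6: 0+34=34 >29, r--
l=1 r=5: 0+26=26 <29, l++
l=2 r=5: 3+26=29, found

3 moves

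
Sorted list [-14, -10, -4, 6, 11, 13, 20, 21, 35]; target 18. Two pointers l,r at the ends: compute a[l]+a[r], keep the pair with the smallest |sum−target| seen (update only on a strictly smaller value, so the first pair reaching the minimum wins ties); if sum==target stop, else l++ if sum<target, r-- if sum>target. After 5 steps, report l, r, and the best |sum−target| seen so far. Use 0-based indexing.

l=3, r=6, best |Δ|=1

l=0 r=8: -14+35=21 d=3 *, r--
l=0 r=7: -14+21=7 d=11, l++
l=1 r=7: -10+21=11 d=7, l++
l=2 r=7: -4+21=17 d=1 *, l++
l=3 r=7: 6+21=27 d=9, r--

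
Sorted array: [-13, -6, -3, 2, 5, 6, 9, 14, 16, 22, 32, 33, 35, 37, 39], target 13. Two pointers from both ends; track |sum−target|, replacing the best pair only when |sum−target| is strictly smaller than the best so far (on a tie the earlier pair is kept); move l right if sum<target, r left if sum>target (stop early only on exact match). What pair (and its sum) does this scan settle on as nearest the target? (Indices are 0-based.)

l=0 r=14: -13+39=26 d=13 *, r--
l=0 r=13: -13+37=24 d=11 *, r--
l=0 r=12: -13+35=22 d=9 *, r--
l=0 r=11: -13+33=20 d=7 *, r--
l=0 r=10: -13+32=19 d=6 *, r--
l=0 r=9: -13+22=9 d=4 *, l++
l=1 r=9: -6+22=16 d=3 *, r--
l=1 r=8: -6+16=10 d=3, l++
l=2 r=8: -3+16=13 d=0 *, stop

pair (-3, 16) with sum 13 (|Δ|=0)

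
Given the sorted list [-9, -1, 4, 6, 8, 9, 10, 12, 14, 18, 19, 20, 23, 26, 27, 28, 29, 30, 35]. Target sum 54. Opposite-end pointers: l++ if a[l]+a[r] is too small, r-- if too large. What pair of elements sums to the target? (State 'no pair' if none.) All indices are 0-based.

[0,18] -9+35=26 <54 → l++
[1,18] -1+35=34 <54 → l++
[2,18] 4+35=39 <54 → l++
[3,18] 6+35=41 <54 → l++
[4,18] 8+35=43 <54 → l++
[5,18] 9+35=44 <54 → l++
[6,18] 10+35=45 <54 → l++
[7,18] 12+35=47 <54 → l++
[8,18] 14+35=49 <54 → l++
[9,18] 18+35=53 <54 → l++
[10,18] 19+35=54 → found

(19, 35)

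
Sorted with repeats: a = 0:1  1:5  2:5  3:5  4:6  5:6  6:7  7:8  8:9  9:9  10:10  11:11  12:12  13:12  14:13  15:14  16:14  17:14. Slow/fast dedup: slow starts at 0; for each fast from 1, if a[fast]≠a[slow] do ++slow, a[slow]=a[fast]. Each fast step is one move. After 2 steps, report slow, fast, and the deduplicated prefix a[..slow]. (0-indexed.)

(s=0,f=1) a[fast]=5≠a[slow]=1 write a[1]=5 → slow++,fast++
(s=1,f=2) a[fast]=5=a[slow] dup → fast++

slow=1, fast=3, prefix=[1, 5]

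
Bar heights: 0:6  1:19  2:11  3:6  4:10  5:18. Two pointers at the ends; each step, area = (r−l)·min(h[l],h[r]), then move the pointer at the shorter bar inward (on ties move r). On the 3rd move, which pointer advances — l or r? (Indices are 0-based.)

r

l=0 r=5: min(6,18)*5=30 best=30 *, l++
l=1 r=5: min(19,18)*4=72 best=72 *, r--
l=1 r=4: min(19,10)*3=30 best=72, r--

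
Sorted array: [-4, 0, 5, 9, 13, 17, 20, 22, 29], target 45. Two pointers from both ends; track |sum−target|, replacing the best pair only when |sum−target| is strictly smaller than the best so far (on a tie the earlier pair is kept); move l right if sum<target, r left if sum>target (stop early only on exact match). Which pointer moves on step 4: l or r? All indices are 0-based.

[0,8] -4+29=25 d=20 * → l++
[1,8] 0+29=29 d=16 * → l++
[2,8] 5+29=34 d=11 * → l++
[3,8] 9+29=38 d=7 * → l++

l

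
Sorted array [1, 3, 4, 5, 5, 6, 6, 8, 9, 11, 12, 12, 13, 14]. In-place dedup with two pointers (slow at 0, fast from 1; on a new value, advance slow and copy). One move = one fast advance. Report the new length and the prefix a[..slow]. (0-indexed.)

length 11; prefix = [1, 3, 4, 5, 6, 8, 9, 11, 12, 13, 14]

slow=0 fast=1: a[fast]=3≠a[slow]=1 write a[1]=3, slow++,fast++
slow=1 fast=2: a[fast]=4≠a[slow]=3 write a[2]=4, slow++,fast++
slow=2 fast=3: a[fast]=5≠a[slow]=4 write a[3]=5, slow++,fast++
slow=3 fast=4: a[fast]=5=a[slow] dup, fast++
slow=3 fast=5: a[fast]=6≠a[slow]=5 write a[4]=6, slow++,fast++
slow=4 fast=6: a[fast]=6=a[slow] dup, fast++
slow=4 fast=7: a[fast]=8≠a[slow]=6 write a[5]=8, slow++,fast++
slow=5 fast=8: a[fast]=9≠a[slow]=8 write a[6]=9, slow++,fast++
slow=6 fast=9: a[fast]=11≠a[slow]=9 write a[7]=11, slow++,fast++
slow=7 fast=10: a[fast]=12≠a[slow]=11 write a[8]=12, slow++,fast++
slow=8 fast=11: a[fast]=12=a[slow] dup, fast++
slow=8 fast=12: a[fast]=13≠a[slow]=12 write a[9]=13, slow++,fast++
slow=9 fast=13: a[fast]=14≠a[slow]=13 write a[10]=14, slow++,fast++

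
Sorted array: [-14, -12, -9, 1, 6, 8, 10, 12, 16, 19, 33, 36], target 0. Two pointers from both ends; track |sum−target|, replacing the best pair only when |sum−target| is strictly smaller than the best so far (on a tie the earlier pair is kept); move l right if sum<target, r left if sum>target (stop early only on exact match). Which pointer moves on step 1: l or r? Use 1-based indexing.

l=1 r=12: -14+36=22 d=22 *, r--

r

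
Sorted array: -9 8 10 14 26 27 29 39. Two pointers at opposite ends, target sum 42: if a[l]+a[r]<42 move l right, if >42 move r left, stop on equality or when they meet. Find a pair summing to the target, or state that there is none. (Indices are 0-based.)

no pair

l=0 r=7: -9+39=30 <42, l++
l=1 r=7: 8+39=47 >42, r--
l=1 r=6: 8+29=37 <42, l++
l=2 r=6: 10+29=39 <42, l++
l=3 r=6: 14+29=43 >42, r--
l=3 r=5: 14+27=41 <42, l++
l=4 r=5: 26+27=53 >42, r--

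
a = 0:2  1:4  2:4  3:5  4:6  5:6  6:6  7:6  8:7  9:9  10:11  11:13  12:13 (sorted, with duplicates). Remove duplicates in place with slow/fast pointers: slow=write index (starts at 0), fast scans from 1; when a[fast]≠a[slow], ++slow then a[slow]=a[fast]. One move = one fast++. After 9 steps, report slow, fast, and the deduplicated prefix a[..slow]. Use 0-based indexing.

(s=0,f=1) a[fast]=4≠a[slow]=2 write a[1]=4 → slow++,fast++
(s=1,f=2) a[fast]=4=a[slow] dup → fast++
(s=1,f=3) a[fast]=5≠a[slow]=4 write a[2]=5 → slow++,fast++
(s=2,f=4) a[fast]=6≠a[slow]=5 write a[3]=6 → slow++,fast++
(s=3,f=5) a[fast]=6=a[slow] dup → fast++
(s=3,f=6) a[fast]=6=a[slow] dup → fast++
(s=3,f=7) a[fast]=6=a[slow] dup → fast++
(s=3,f=8) a[fast]=7≠a[slow]=6 write a[4]=7 → slow++,fast++
(s=4,f=9) a[fast]=9≠a[slow]=7 write a[5]=9 → slow++,fast++

slow=5, fast=10, prefix=[2, 4, 5, 6, 7, 9]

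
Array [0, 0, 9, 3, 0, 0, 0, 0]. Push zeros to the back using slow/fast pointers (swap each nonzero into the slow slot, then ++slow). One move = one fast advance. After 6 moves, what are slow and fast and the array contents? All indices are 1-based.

slow=1 fast=1: a[fast]=0, fast++
slow=1 fast=2: a[fast]=0, fast++
slow=1 fast=3: a[fast]=9≠0 swap→a[1]=9, slow++,fast++
slow=2 fast=4: a[fast]=3≠0 swap→a[2]=3, slow++,fast++
slow=3 fast=5: a[fast]=0, fast++
slow=3 fast=6: a[fast]=0, fast++

slow=3, fast=7, a=[9, 3, 0, 0, 0, 0, 0, 0]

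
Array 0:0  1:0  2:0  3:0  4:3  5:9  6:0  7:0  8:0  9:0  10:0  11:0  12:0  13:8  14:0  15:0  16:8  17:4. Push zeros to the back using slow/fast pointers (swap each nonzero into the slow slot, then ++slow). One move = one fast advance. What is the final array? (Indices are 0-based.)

(s=0,f=0) a[fast]=0 → fast++
(s=0,f=1) a[fast]=0 → fast++
(s=0,f=2) a[fast]=0 → fast++
(s=0,f=3) a[fast]=0 → fast++
(s=0,f=4) a[fast]=3≠0 swap→a[0]=3 → slow++,fast++
(s=1,f=5) a[fast]=9≠0 swap→a[1]=9 → slow++,fast++
(s=2,f=6) a[fast]=0 → fast++
(s=2,f=7) a[fast]=0 → fast++
(s=2,f=8) a[fast]=0 → fast++
(s=2,f=9) a[fast]=0 → fast++
(s=2,f=10) a[fast]=0 → fast++
(s=2,f=11) a[fast]=0 → fast++
(s=2,f=12) a[fast]=0 → fast++
(s=2,f=13) a[fast]=8≠0 swap→a[2]=8 → slow++,fast++
(s=3,f=14) a[fast]=0 → fast++
(s=3,f=15) a[fast]=0 → fast++
(s=3,f=16) a[fast]=8≠0 swap→a[3]=8 → slow++,fast++
(s=4,f=17) a[fast]=4≠0 swap→a[4]=4 → slow++,fast++

[3, 9, 8, 8, 4, 0, 0, 0, 0, 0, 0, 0, 0, 0, 0, 0, 0, 0]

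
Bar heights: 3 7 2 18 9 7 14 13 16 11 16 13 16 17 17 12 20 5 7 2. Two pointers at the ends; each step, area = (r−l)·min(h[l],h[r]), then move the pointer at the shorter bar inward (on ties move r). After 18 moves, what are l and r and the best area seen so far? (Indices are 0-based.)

l=15, r=16, best area=234

l=0 r=19: min(3,2)*19=38 best=38 *, r--
l=0 r=18: min(3,7)*18=54 best=54 *, l++
l=1 r=18: min(7,7)*17=119 best=119 *, r--
l=1 r=17: min(7,5)*16=80 best=119, r--
l=1 r=16: min(7,20)*15=105 best=119, l++
l=2 r=16: min(2,20)*14=28 best=119, l++
l=3 r=16: min(18,20)*13=234 best=234 *, l++
l=4 r=16: min(9,20)*12=108 best=234, l++
l=5 r=16: min(7,20)*11=77 best=234, l++
l=6 r=16: min(14,20)*10=140 best=234, l++
l=7 r=16: min(13,20)*9=117 best=234, l++
l=8 r=16: min(16,20)*8=128 best=234, l++
l=9 r=16: min(11,20)*7=77 best=234, l++
l=10 r=16: min(16,20)*6=96 best=234, l++
l=11 r=16: min(13,20)*5=65 best=234, l++
l=12 r=16: min(16,20)*4=64 best=234, l++
l=13 r=16: min(17,20)*3=51 best=234, l++
l=14 r=16: min(17,20)*2=34 best=234, l++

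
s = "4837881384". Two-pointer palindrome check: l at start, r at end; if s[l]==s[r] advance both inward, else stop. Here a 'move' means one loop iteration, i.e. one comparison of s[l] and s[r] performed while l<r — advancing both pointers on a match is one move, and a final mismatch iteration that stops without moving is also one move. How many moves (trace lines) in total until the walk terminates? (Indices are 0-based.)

4 moves

[0,9] '4'=='4' → l++,r--
[1,8] '8'=='8' → l++,r--
[2,7] '3'=='3' → l++,r--
[3,6] '7'!='1' → stop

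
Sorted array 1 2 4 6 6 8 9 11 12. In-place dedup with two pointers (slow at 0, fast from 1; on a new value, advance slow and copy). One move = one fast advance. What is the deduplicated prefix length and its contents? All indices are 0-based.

(s=0,f=1) a[fast]=2≠a[slow]=1 write a[1]=2 → slow++,fast++
(s=1,f=2) a[fast]=4≠a[slow]=2 write a[2]=4 → slow++,fast++
(s=2,f=3) a[fast]=6≠a[slow]=4 write a[3]=6 → slow++,fast++
(s=3,f=4) a[fast]=6=a[slow] dup → fast++
(s=3,f=5) a[fast]=8≠a[slow]=6 write a[4]=8 → slow++,fast++
(s=4,f=6) a[fast]=9≠a[slow]=8 write a[5]=9 → slow++,fast++
(s=5,f=7) a[fast]=11≠a[slow]=9 write a[6]=11 → slow++,fast++
(s=6,f=8) a[fast]=12≠a[slow]=11 write a[7]=12 → slow++,fast++

length 8; prefix = [1, 2, 4, 6, 8, 9, 11, 12]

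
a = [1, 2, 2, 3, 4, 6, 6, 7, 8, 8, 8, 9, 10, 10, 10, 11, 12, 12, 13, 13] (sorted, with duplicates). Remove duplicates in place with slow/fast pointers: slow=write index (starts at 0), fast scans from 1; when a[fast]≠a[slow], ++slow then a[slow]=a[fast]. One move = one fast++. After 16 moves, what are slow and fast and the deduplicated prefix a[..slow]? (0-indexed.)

slow=0 fast=1: a[fast]=2≠a[slow]=1 write a[1]=2, slow++,fast++
slow=1 fast=2: a[fast]=2=a[slow] dup, fast++
slow=1 fast=3: a[fast]=3≠a[slow]=2 write a[2]=3, slow++,fast++
slow=2 fast=4: a[fast]=4≠a[slow]=3 write a[3]=4, slow++,fast++
slow=3 fast=5: a[fast]=6≠a[slow]=4 write a[4]=6, slow++,fast++
slow=4 fast=6: a[fast]=6=a[slow] dup, fast++
slow=4 fast=7: a[fast]=7≠a[slow]=6 write a[5]=7, slow++,fast++
slow=5 fast=8: a[fast]=8≠a[slow]=7 write a[6]=8, slow++,fast++
slow=6 fast=9: a[fast]=8=a[slow] dup, fast++
slow=6 fast=10: a[fast]=8=a[slow] dup, fast++
slow=6 fast=11: a[fast]=9≠a[slow]=8 write a[7]=9, slow++,fast++
slow=7 fast=12: a[fast]=10≠a[slow]=9 write a[8]=10, slow++,fast++
slow=8 fast=13: a[fast]=10=a[slow] dup, fast++
slow=8 fast=14: a[fast]=10=a[slow] dup, fast++
slow=8 fast=15: a[fast]=11≠a[slow]=10 write a[9]=11, slow++,fast++
slow=9 fast=16: a[fast]=12≠a[slow]=11 write a[10]=12, slow++,fast++

slow=10, fast=17, prefix=[1, 2, 3, 4, 6, 7, 8, 9, 10, 11, 12]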